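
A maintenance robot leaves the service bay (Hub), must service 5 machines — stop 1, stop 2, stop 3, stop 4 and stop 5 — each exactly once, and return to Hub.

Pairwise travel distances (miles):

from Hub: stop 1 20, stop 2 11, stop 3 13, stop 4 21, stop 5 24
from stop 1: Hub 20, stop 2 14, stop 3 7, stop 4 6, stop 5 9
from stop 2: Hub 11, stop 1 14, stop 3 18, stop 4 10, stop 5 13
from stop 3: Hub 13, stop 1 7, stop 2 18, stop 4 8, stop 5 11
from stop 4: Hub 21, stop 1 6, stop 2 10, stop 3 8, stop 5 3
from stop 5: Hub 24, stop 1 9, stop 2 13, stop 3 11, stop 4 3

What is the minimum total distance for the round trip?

Shortest round trip = 53 miles.

Hub→stop 1→stop 2→stop 3→stop 4→stop 5→Hub: 20+14+18+8+3+24 = 87
Hub→stop 1→stop 2→stop 3→stop 5→stop 4→Hub: 20+14+18+11+3+21 = 87
Hub→stop 1→stop 2→stop 4→stop 3→stop 5→Hub: 20+14+10+8+11+24 = 87
Hub→stop 1→stop 2→stop 4→stop 5→stop 3→Hub: 20+14+10+3+11+13 = 71
Hub→stop 1→stop 2→stop 5→stop 3→stop 4→Hub: 20+14+13+11+8+21 = 87
Hub→stop 1→stop 2→stop 5→stop 4→stop 3→Hub: 20+14+13+3+8+13 = 71
Hub→stop 1→stop 3→stop 2→stop 4→stop 5→Hub: 20+7+18+10+3+24 = 82
Hub→stop 1→stop 3→stop 2→stop 5→stop 4→Hub: 20+7+18+13+3+21 = 82
Hub→stop 1→stop 3→stop 4→stop 2→stop 5→Hub: 20+7+8+10+13+24 = 82
Hub→stop 1→stop 3→stop 4→stop 5→stop 2→Hub: 20+7+8+3+13+11 = 62
Hub→stop 1→stop 3→stop 5→stop 2→stop 4→Hub: 20+7+11+13+10+21 = 82
Hub→stop 1→stop 3→stop 5→stop 4→stop 2→Hub: 20+7+11+3+10+11 = 62
Hub→stop 1→stop 4→stop 2→stop 3→stop 5→Hub: 20+6+10+18+11+24 = 89
Hub→stop 1→stop 4→stop 2→stop 5→stop 3→Hub: 20+6+10+13+11+13 = 73
… (46 more)
Hub→stop 2→stop 4→stop 5→stop 1→stop 3→Hub: 11+10+3+9+7+13 = 53  ← best
The minimum is 53.
One optimal route: Hub → stop 2 → stop 4 → stop 5 → stop 1 → stop 3 → Hub (or its reverse).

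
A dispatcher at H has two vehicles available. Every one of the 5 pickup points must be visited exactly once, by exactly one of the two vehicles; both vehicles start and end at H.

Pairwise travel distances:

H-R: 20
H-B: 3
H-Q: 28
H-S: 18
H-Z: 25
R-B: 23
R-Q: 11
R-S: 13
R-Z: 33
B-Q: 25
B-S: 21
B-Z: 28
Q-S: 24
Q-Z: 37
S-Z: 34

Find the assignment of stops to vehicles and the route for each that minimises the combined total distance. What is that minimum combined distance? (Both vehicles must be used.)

There are 2^4 − 1 = 15 ways to divide the 5 stops into two non-empty groups. For each, the best each vehicle can do is its own shortest tour through its group:
  {R} + {B, Q, S, Z}: 40 + 110 = 150
  {B} + {R, Q, S, Z}: 6 + 104 = 110
  {R, B} + {Q, S, Z}: 46 + 104 = 150
  {Q} + {R, B, S, Z}: 56 + 95 = 151
  {R, Q} + {B, S, Z}: 59 + 83 = 142
  {B, Q} + {R, S, Z}: 56 + 89 = 145
  … (15 splits in total)
Best: vehicle 1 H → B → H = 6; vehicle 2 H → S → R → Q → Z → H = 104; combined 110.

110 — the smallest possible combined total.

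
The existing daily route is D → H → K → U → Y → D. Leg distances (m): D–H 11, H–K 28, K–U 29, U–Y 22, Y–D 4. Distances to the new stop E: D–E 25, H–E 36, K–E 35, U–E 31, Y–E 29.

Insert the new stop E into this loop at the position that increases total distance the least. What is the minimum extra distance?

Insertion cost between consecutive stops i–j is d(i,E) + d(E,j) − d(i,j):
  between D and H: 25 + 36 − 11 = 50
  between H and K: 36 + 35 − 28 = 43
  between K and U: 35 + 31 − 29 = 37
  between U and Y: 31 + 29 − 22 = 38
  between Y and D: 29 + 25 − 4 = 50
Cheapest insertion is between K and U, adding 37.
New total = 94 + 37 = 131.

Adding 37 m by placing E on the K–U leg.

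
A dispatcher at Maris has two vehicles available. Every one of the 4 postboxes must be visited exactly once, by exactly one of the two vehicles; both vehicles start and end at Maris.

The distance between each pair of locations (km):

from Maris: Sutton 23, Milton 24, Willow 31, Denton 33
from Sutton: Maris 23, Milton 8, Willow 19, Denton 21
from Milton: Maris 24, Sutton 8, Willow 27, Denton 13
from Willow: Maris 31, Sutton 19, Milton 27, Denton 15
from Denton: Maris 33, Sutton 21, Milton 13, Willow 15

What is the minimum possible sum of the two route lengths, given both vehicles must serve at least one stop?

Try each way of splitting the stops between the two vehicles (each non-empty) and, for each split, find the best tour for each vehicle:
  {Sutton} + {Milton, Willow, Denton}: 46 + 83 = 129
  {Milton} + {Sutton, Willow, Denton}: 48 + 90 = 138
  {Sutton, Milton} + {Willow, Denton}: 55 + 79 = 134
  {Willow} + {Sutton, Milton, Denton}: 62 + 77 = 139
  {Sutton, Willow} + {Milton, Denton}: 73 + 70 = 143
  {Milton, Willow} + {Sutton, Denton}: 82 + 77 = 159
  … (7 splits in total)
Best: vehicle 1 Maris → Sutton → Maris = 46; vehicle 2 Maris → Milton → Denton → Willow → Maris = 83; combined 129.

129 km — the smallest possible combined total.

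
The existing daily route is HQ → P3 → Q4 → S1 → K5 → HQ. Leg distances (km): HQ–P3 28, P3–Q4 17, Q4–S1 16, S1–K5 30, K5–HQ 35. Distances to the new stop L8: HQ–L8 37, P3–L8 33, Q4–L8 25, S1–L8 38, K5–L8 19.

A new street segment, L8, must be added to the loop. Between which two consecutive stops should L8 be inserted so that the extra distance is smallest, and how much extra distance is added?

Insertion cost between consecutive stops i–j is d(i,L8) + d(L8,j) − d(i,j):
  between HQ and P3: 37 + 33 − 28 = 42
  between P3 and Q4: 33 + 25 − 17 = 41
  between Q4 and S1: 25 + 38 − 16 = 47
  between S1 and K5: 38 + 19 − 30 = 27
  between K5 and HQ: 19 + 37 − 35 = 21
Cheapest insertion is between K5 and HQ, adding 21.
New total = 126 + 21 = 147.

Adding 21 km by placing L8 on the K5–HQ leg.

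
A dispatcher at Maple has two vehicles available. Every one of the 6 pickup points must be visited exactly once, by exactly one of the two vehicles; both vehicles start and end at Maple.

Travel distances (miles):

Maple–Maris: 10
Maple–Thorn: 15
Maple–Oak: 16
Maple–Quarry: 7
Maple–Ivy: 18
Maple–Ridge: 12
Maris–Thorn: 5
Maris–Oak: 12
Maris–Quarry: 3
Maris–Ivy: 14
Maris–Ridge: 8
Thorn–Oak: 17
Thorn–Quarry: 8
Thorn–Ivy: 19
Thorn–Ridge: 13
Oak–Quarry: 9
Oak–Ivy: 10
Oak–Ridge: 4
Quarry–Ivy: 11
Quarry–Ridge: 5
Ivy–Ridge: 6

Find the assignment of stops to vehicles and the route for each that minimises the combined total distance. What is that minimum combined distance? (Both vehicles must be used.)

74 miles — the smallest possible combined total.

Try each way of splitting the stops between the two vehicles (each non-empty) and, for each split, find the best tour for each vehicle:
  {Maris} + {Thorn, Oak, Quarry, Ivy, Ridge}: 20 + 60 = 80
  {Thorn} + {Maris, Oak, Quarry, Ivy, Ridge}: 30 + 50 = 80
  {Maris, Thorn} + {Oak, Quarry, Ivy, Ridge}: 30 + 44 = 74
  {Oak} + {Maris, Thorn, Quarry, Ivy, Ridge}: 32 + 52 = 84
  {Maris, Oak} + {Thorn, Quarry, Ivy, Ridge}: 38 + 52 = 90
  {Thorn, Oak} + {Maris, Quarry, Ivy, Ridge}: 48 + 42 = 90
  … (31 splits in total)
Best: vehicle 1 Maple → Maris → Thorn → Maple = 30; vehicle 2 Maple → Oak → Ivy → Ridge → Quarry → Maple = 44; combined 74.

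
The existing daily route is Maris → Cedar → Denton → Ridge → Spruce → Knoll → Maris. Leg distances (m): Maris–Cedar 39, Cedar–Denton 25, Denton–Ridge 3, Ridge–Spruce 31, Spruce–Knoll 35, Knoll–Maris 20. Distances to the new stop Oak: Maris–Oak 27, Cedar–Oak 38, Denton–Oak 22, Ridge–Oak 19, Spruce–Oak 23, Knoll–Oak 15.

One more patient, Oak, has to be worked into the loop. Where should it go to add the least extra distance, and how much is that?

Insertion cost between consecutive stops i–j is d(i,Oak) + d(Oak,j) − d(i,j):
  between Maris and Cedar: 27 + 38 − 39 = 26
  between Cedar and Denton: 38 + 22 − 25 = 35
  between Denton and Ridge: 22 + 19 − 3 = 38
  between Ridge and Spruce: 19 + 23 − 31 = 11
  between Spruce and Knoll: 23 + 15 − 35 = 3
  between Knoll and Maris: 15 + 27 − 20 = 22
Cheapest insertion is between Spruce and Knoll, adding 3.
New total = 153 + 3 = 156.

Minimum extra distance: 3 m, inserting Oak between Spruce and Knoll.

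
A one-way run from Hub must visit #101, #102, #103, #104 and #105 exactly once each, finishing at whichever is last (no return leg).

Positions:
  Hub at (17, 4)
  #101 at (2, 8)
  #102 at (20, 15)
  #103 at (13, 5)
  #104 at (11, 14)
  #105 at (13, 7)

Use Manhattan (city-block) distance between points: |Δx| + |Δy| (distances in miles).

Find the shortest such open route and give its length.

44 miles — the minimum one-way total.

There are 5! = 120 possible orderings.
Hub → #101 → #102 → #103 → #104 → #105: 19+25+17+11+9 = 81
Hub → #101 → #102 → #103 → #105 → #104: 19+25+17+2+9 = 72
Hub → #101 → #102 → #104 → #103 → #105: 19+25+10+11+2 = 67
Hub → #101 → #102 → #104 → #105 → #103: 19+25+10+9+2 = 65
Hub → #101 → #102 → #105 → #103 → #104: 19+25+15+2+11 = 72
Hub → #101 → #102 → #105 → #104 → #103: 19+25+15+9+11 = 79
Hub → #101 → #103 → #102 → #104 → #105: 19+14+17+10+9 = 69
Hub → #101 → #103 → #102 → #105 → #104: 19+14+17+15+9 = 74
Hub → #101 → #103 → #104 → #102 → #105: 19+14+11+10+15 = 69
Hub → #101 → #103 → #104 → #105 → #102: 19+14+11+9+15 = 68
Hub → #101 → #103 → #105 → #102 → #104: 19+14+2+15+10 = 60
Hub → #101 → #103 → #105 → #104 → #102: 19+14+2+9+10 = 54
Hub → #101 → #104 → #102 → #103 → #105: 19+15+10+17+2 = 63
Hub → #101 → #104 → #102 → #105 → #103: 19+15+10+15+2 = 61
… (106 more)
Hub → #103 → #105 → #101 → #104 → #102: 5+2+12+15+10 = 44  ← best
The minimum is 44.
One shortest path: Hub → #103 → #105 → #101 → #104 → #102.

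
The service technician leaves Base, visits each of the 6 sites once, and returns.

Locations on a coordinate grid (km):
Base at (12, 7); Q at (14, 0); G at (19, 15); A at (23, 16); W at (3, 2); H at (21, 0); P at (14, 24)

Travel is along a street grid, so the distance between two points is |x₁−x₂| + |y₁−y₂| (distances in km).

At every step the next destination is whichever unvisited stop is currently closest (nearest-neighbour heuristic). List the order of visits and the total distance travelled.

From Base: distances to unvisited — Q=9, W=14, G=15, H=16, P=19, A=20. Nearest is Q (9).
From Q: distances to unvisited — H=7, W=13, G=20, P=24, A=25. Nearest is H (7).
From H: distances to unvisited — G=17, A=18, W=20, P=31. Nearest is G (17).
From G: distances to unvisited — A=5, P=14, W=29. Nearest is A (5).
From A: distances to unvisited — P=17, W=34. Nearest is P (17).
From P: distances to unvisited — W=33. Nearest is W (33).
Return W→Base: 14.
Total = 9 + 7 + 17 + 5 + 17 + 33 + 14 = 102.

Nearest-neighbour total = 102 km; route Base → Q → H → G → A → P → W → Base.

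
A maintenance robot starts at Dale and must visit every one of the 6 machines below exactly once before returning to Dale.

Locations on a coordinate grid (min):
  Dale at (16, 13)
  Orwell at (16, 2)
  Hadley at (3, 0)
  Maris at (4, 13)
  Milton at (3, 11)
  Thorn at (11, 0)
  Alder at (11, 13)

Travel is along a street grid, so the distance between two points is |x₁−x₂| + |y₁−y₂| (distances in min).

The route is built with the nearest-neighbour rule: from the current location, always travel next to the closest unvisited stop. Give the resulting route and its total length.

Dale → [Alder:5 / Orwell:11 / Maris:12 / Milton:15 / Thorn:18 / Hadley:26] → Alder (5)
Alder → [Maris:7 / Milton:10 / Thorn:13 / Orwell:16 / Hadley:21] → Maris (7)
Maris → [Milton:3 / Hadley:14 / Thorn:20 / Orwell:23] → Milton (3)
Milton → [Hadley:11 / Thorn:19 / Orwell:22] → Hadley (11)
Hadley → [Thorn:8 / Orwell:15] → Thorn (8)
Thorn → [Orwell:7] → Orwell (7)
Return Orwell→Dale: 11.
Total = 5 + 7 + 3 + 11 + 8 + 7 + 11 = 52.

Nearest-neighbour total = 52 min; route Dale → Alder → Maris → Milton → Hadley → Thorn → Orwell → Dale.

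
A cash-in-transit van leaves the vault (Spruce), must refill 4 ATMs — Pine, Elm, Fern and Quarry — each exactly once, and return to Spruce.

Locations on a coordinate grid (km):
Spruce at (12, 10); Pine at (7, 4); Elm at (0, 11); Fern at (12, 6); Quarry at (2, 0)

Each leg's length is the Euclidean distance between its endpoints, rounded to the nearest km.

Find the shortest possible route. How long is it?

Shortest round trip = 38 km.

Spruce - Pine - Elm - Fern - Quarry - Spruce: 8+10+13+12+14 = 57
Spruce - Pine - Elm - Quarry - Fern - Spruce: 8+10+11+12+4 = 45
Spruce - Pine - Fern - Elm - Quarry - Spruce: 8+5+13+11+14 = 51
Spruce - Pine - Fern - Quarry - Elm - Spruce: 8+5+12+11+12 = 48
Spruce - Pine - Quarry - Elm - Fern - Spruce: 8+6+11+13+4 = 42
Spruce - Pine - Quarry - Fern - Elm - Spruce: 8+6+12+13+12 = 51
Spruce - Elm - Pine - Fern - Quarry - Spruce: 12+10+5+12+14 = 53
Spruce - Elm - Pine - Quarry - Fern - Spruce: 12+10+6+12+4 = 44
Spruce - Elm - Fern - Pine - Quarry - Spruce: 12+13+5+6+14 = 50
Spruce - Elm - Quarry - Pine - Fern - Spruce: 12+11+6+5+4 = 38
Spruce - Fern - Pine - Elm - Quarry - Spruce: 4+5+10+11+14 = 44
Spruce - Fern - Elm - Pine - Quarry - Spruce: 4+13+10+6+14 = 47
The minimum is 38.
One optimal route: Spruce → Elm → Quarry → Pine → Fern → Spruce (or its reverse).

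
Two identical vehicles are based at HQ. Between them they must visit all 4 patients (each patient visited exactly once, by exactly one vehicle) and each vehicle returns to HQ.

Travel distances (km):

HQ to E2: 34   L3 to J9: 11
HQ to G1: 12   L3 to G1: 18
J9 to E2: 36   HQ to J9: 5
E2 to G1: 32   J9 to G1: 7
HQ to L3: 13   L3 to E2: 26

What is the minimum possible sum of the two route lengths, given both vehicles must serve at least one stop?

Check every non-empty split of the stops between the two vehicles; for each half take its own optimal tour:
  {L3} + {J9, E2, G1}: 26 + 78 = 104
  {J9} + {L3, E2, G1}: 10 + 83 = 93
  {L3, J9} + {E2, G1}: 29 + 78 = 107
  {E2} + {L3, J9, G1}: 68 + 43 = 111
  {L3, E2} + {J9, G1}: 73 + 24 = 97
  {J9, E2} + {L3, G1}: 75 + 43 = 118
  … (7 splits in total)
Best: vehicle 1 HQ → J9 → HQ = 10; vehicle 2 HQ → L3 → E2 → G1 → HQ = 83; combined 93.

Minimum combined distance: 93 km.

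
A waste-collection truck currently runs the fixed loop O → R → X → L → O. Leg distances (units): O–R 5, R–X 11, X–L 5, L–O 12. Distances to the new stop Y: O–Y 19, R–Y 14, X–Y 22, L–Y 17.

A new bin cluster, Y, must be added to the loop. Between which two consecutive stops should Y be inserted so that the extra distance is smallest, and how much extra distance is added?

Adding 24 by placing Y on the L–O leg.

Insertion cost between consecutive stops i–j is d(i,Y) + d(Y,j) − d(i,j):
  between O and R: 19 + 14 − 5 = 28
  between R and X: 14 + 22 − 11 = 25
  between X and L: 22 + 17 − 5 = 34
  between L and O: 17 + 19 − 12 = 24
Cheapest insertion is between L and O, adding 24.
New total = 33 + 24 = 57.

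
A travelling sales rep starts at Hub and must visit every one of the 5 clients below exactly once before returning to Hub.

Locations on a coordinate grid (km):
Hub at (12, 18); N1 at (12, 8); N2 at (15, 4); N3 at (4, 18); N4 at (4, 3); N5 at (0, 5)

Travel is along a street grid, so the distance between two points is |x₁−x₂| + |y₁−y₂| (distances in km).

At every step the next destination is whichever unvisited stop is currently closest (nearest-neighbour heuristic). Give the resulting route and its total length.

Total distance 68 km via the nearest-neighbour route Hub → N3 → N4 → N5 → N1 → N2 → Hub.

Hub → [N3:8 / N1:10 / N2:17 / N4:23 / N5:25] → N3 (8)
N3 → [N4:15 / N5:17 / N1:18 / N2:25] → N4 (15)
N4 → [N5:6 / N2:12 / N1:13] → N5 (6)
N5 → [N1:15 / N2:16] → N1 (15)
N1 → [N2:7] → N2 (7)
Return N2→Hub: 17.
Total = 8 + 15 + 6 + 15 + 7 + 17 = 68.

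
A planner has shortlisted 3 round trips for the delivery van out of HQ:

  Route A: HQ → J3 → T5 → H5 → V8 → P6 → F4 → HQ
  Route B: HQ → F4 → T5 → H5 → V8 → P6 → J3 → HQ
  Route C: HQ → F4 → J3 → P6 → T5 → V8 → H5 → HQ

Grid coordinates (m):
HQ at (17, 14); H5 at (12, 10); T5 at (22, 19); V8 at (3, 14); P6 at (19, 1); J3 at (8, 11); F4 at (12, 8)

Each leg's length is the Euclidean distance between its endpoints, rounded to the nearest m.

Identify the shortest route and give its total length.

82 m — Route C is the shortest.

Route A: 9 + 16 + 13 + 10 + 21 + 10 + 8 = 87
Route B: 8 + 15 + 13 + 10 + 21 + 15 + 9 = 91
Route C: 8 + 5 + 15 + 18 + 20 + 10 + 6 = 82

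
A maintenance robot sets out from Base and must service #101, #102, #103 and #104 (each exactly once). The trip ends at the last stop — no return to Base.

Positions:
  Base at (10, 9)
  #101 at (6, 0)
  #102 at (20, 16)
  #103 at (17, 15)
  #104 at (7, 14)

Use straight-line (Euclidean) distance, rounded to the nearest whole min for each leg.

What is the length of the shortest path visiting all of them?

Shortest open route: 37 min.

There are 4! = 24 possible orderings.
Base → #101 → #102 → #103 → #104: 10+21+3+10 = 44
Base → #101 → #102 → #104 → #103: 10+21+13+10 = 54
Base → #101 → #103 → #102 → #104: 10+19+3+13 = 45
Base → #101 → #103 → #104 → #102: 10+19+10+13 = 52
Base → #101 → #104 → #102 → #103: 10+14+13+3 = 40
Base → #101 → #104 → #103 → #102: 10+14+10+3 = 37
Base → #102 → #101 → #103 → #104: 12+21+19+10 = 62
Base → #102 → #101 → #104 → #103: 12+21+14+10 = 57
Base → #102 → #103 → #101 → #104: 12+3+19+14 = 48
Base → #102 → #103 → #104 → #101: 12+3+10+14 = 39
Base → #102 → #104 → #101 → #103: 12+13+14+19 = 58
Base → #102 → #104 → #103 → #101: 12+13+10+19 = 54
Base → #103 → #101 → #102 → #104: 9+19+21+13 = 62
Base → #103 → #101 → #104 → #102: 9+19+14+13 = 55
… (10 more)
The minimum is 37.
One shortest path: Base → #101 → #104 → #103 → #102.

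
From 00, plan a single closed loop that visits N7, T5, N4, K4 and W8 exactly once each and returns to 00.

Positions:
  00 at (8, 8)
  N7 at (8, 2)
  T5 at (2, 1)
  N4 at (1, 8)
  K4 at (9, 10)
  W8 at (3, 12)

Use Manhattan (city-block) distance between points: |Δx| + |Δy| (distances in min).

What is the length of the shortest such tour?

There are 60 distinct closed tours to check (reversals are equivalent).
00 → N7 → T5 → N4 → K4 → W8 → 00: 6+7+8+10+8+9 = 48
00 → N7 → T5 → N4 → W8 → K4 → 00: 6+7+8+6+8+3 = 38
00 → N7 → T5 → K4 → N4 → W8 → 00: 6+7+16+10+6+9 = 54
00 → N7 → T5 → K4 → W8 → N4 → 00: 6+7+16+8+6+7 = 50
00 → N7 → T5 → W8 → N4 → K4 → 00: 6+7+12+6+10+3 = 44
00 → N7 → T5 → W8 → K4 → N4 → 00: 6+7+12+8+10+7 = 50
00 → N7 → N4 → T5 → K4 → W8 → 00: 6+13+8+16+8+9 = 60
00 → N7 → N4 → T5 → W8 → K4 → 00: 6+13+8+12+8+3 = 50
00 → N7 → N4 → K4 → T5 → W8 → 00: 6+13+10+16+12+9 = 66
00 → N7 → N4 → K4 → W8 → T5 → 00: 6+13+10+8+12+13 = 62
00 → N7 → N4 → W8 → T5 → K4 → 00: 6+13+6+12+16+3 = 56
00 → N7 → N4 → W8 → K4 → T5 → 00: 6+13+6+8+16+13 = 62
00 → N7 → K4 → T5 → N4 → W8 → 00: 6+9+16+8+6+9 = 54
00 → N7 → K4 → T5 → W8 → N4 → 00: 6+9+16+12+6+7 = 56
… (46 more)
The minimum is 38.
One optimal route: 00 → N7 → T5 → N4 → W8 → K4 → 00 (or its reverse).

38 min — the shortest possible round trip.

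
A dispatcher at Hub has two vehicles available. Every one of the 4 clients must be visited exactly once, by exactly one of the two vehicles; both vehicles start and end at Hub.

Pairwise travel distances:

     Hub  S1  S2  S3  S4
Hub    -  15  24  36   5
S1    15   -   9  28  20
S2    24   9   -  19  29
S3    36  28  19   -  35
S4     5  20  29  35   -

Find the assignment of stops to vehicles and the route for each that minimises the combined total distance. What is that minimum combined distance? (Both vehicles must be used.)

Minimum combined distance: 89.

Check every non-empty split of the stops between the two vehicles; for each half take its own optimal tour:
  {S1} + {S2, S3, S4}: 30 + 83 = 113
  {S2} + {S1, S3, S4}: 48 + 83 = 131
  {S1, S2} + {S3, S4}: 48 + 76 = 124
  {S3} + {S1, S2, S4}: 72 + 58 = 130
  {S1, S3} + {S2, S4}: 79 + 58 = 137
  {S2, S3} + {S1, S4}: 79 + 40 = 119
  … (7 splits in total)
  {S1, S2, S3} + {S4}: 79 + 10 = 89  ← best
Best: vehicle 1 Hub → S1 → S2 → S3 → Hub = 79; vehicle 2 Hub → S4 → Hub = 10; combined 89.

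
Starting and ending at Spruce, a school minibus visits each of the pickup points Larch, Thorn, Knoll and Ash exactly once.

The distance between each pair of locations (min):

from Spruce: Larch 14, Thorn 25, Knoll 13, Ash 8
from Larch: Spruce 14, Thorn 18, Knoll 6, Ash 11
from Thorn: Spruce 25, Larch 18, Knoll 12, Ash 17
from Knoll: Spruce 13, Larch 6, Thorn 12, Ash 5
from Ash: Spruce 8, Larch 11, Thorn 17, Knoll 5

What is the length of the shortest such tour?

With 4 stops there are 4!/2 = 12 distinct round trips (a route and its reverse cost the same).
Spruce-Larch-Thorn-Knoll-Ash-Spruce: 14+18+12+5+8 = 57
Spruce-Larch-Thorn-Ash-Knoll-Spruce: 14+18+17+5+13 = 67
Spruce-Larch-Knoll-Thorn-Ash-Spruce: 14+6+12+17+8 = 57
Spruce-Larch-Knoll-Ash-Thorn-Spruce: 14+6+5+17+25 = 67
Spruce-Larch-Ash-Thorn-Knoll-Spruce: 14+11+17+12+13 = 67
Spruce-Larch-Ash-Knoll-Thorn-Spruce: 14+11+5+12+25 = 67
Spruce-Thorn-Larch-Knoll-Ash-Spruce: 25+18+6+5+8 = 62
Spruce-Thorn-Larch-Ash-Knoll-Spruce: 25+18+11+5+13 = 72
Spruce-Thorn-Knoll-Larch-Ash-Spruce: 25+12+6+11+8 = 62
Spruce-Thorn-Ash-Larch-Knoll-Spruce: 25+17+11+6+13 = 72
Spruce-Knoll-Larch-Thorn-Ash-Spruce: 13+6+18+17+8 = 62
Spruce-Knoll-Thorn-Larch-Ash-Spruce: 13+12+18+11+8 = 62
The minimum is 57.
One optimal route: Spruce → Larch → Thorn → Knoll → Ash → Spruce (or its reverse).

Minimum total distance: 57 min.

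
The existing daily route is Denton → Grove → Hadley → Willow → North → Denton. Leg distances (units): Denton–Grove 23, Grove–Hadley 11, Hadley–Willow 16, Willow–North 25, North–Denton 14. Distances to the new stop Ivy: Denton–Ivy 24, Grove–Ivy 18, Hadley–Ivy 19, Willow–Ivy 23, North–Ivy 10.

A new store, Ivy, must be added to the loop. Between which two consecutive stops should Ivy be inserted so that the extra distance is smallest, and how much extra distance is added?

Insertion cost between consecutive stops i–j is d(i,Ivy) + d(Ivy,j) − d(i,j):
  between Denton and Grove: 24 + 18 − 23 = 19
  between Grove and Hadley: 18 + 19 − 11 = 26
  between Hadley and Willow: 19 + 23 − 16 = 26
  between Willow and North: 23 + 10 − 25 = 8
  between North and Denton: 10 + 24 − 14 = 20
Cheapest insertion is between Willow and North, adding 8.
New total = 89 + 8 = 97.

Minimum extra distance: 8, inserting Ivy between Willow and North.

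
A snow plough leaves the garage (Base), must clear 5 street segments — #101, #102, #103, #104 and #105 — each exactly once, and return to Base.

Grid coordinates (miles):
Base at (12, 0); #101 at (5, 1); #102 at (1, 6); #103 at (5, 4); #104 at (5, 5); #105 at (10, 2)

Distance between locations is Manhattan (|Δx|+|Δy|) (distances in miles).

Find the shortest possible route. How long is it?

Base→#101→#102→#103→#104→#105→Base: 8+9+6+1+8+4 = 36
Base→#101→#102→#103→#105→#104→Base: 8+9+6+7+8+12 = 50
Base→#101→#102→#104→#103→#105→Base: 8+9+5+1+7+4 = 34
Base→#101→#102→#104→#105→#103→Base: 8+9+5+8+7+11 = 48
Base→#101→#102→#105→#103→#104→Base: 8+9+13+7+1+12 = 50
Base→#101→#102→#105→#104→#103→Base: 8+9+13+8+1+11 = 50
Base→#101→#103→#102→#104→#105→Base: 8+3+6+5+8+4 = 34
Base→#101→#103→#102→#105→#104→Base: 8+3+6+13+8+12 = 50
Base→#101→#103→#104→#102→#105→Base: 8+3+1+5+13+4 = 34
Base→#101→#103→#104→#105→#102→Base: 8+3+1+8+13+17 = 50
Base→#101→#103→#105→#102→#104→Base: 8+3+7+13+5+12 = 48
Base→#101→#103→#105→#104→#102→Base: 8+3+7+8+5+17 = 48
Base→#101→#104→#102→#103→#105→Base: 8+4+5+6+7+4 = 34
Base→#101→#104→#102→#105→#103→Base: 8+4+5+13+7+11 = 48
… (46 more)
The minimum is 34.
One optimal route: Base → #101 → #102 → #104 → #103 → #105 → Base (or its reverse).

Minimum total distance: 34 miles.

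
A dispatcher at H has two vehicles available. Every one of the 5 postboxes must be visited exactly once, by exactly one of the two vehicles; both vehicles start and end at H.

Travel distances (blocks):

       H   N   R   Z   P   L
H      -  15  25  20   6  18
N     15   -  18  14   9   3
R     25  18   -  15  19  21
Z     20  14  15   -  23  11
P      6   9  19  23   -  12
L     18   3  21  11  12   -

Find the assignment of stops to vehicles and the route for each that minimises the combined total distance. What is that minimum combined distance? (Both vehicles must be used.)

Try each way of splitting the stops between the two vehicles (each non-empty) and, for each split, find the best tour for each vehicle:
  {N} + {R, Z, P, L}: 30 + 69 = 99
  {R} + {N, Z, P, L}: 50 + 49 = 99
  {N, R} + {Z, P, L}: 58 + 49 = 107
  {Z} + {N, R, P, L}: 40 + 64 = 104
  {N, Z} + {R, P, L}: 49 + 64 = 113
  {R, Z} + {N, P, L}: 60 + 36 = 96
  … (15 splits in total)
  {P} + {N, R, Z, L}: 12 + 69 = 81  ← best
Best: vehicle 1 H → P → H = 12; vehicle 2 H → N → L → Z → R → H = 69; combined 81.

Minimum combined distance: 81 blocks.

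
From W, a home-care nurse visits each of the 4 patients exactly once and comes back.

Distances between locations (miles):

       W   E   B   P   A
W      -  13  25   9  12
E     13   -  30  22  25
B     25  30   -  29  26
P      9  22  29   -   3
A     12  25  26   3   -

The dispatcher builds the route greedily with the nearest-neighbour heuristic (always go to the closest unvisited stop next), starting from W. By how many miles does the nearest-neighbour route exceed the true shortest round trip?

W: P=9, A=12, E=13, B=25 ⇒ P
P: A=3, E=22, B=29 ⇒ A
A: E=25, B=26 ⇒ E
E: B=30 ⇒ B
NN route W → P → A → E → B → W costs 92.
Optimal: W → E → B → A → P → W costs 81 (by enumerating all 12 distinct tours).
Excess = 92 − 81 = 11.

Excess over optimum: 11 miles.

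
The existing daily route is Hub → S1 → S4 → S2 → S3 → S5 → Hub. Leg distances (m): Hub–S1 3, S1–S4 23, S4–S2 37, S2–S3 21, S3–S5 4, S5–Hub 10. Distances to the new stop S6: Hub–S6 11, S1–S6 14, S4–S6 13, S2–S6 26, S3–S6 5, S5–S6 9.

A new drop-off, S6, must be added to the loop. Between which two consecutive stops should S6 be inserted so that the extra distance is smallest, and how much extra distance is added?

Insertion cost between consecutive stops i–j is d(i,S6) + d(S6,j) − d(i,j):
  between Hub and S1: 11 + 14 − 3 = 22
  between S1 and S4: 14 + 13 − 23 = 4
  between S4 and S2: 13 + 26 − 37 = 2
  between S2 and S3: 26 + 5 − 21 = 10
  between S3 and S5: 5 + 9 − 4 = 10
  between S5 and Hub: 9 + 11 − 10 = 10
Cheapest insertion is between S4 and S2, adding 2.
New total = 98 + 2 = 100.

Adding 2 m by placing S6 on the S4–S2 leg.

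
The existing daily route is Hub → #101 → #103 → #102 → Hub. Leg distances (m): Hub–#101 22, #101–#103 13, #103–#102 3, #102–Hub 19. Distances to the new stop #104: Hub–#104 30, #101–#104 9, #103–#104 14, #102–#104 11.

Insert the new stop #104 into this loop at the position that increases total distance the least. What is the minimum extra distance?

Insertion cost between consecutive stops i–j is d(i,#104) + d(#104,j) − d(i,j):
  between Hub and #101: 30 + 9 − 22 = 17
  between #101 and #103: 9 + 14 − 13 = 10
  between #103 and #102: 14 + 11 − 3 = 22
  between #102 and Hub: 11 + 30 − 19 = 22
Cheapest insertion is between #101 and #103, adding 10.
New total = 57 + 10 = 67.

+10 m — insert #104 between #101 and #103.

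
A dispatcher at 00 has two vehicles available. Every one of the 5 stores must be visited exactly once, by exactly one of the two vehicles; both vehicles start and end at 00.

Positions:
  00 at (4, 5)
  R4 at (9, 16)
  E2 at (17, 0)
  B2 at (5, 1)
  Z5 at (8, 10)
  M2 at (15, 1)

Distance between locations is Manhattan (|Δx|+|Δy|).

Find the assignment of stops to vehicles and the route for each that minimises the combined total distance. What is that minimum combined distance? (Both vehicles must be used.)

Try each way of splitting the stops between the two vehicles (each non-empty) and, for each split, find the best tour for each vehicle:
  {R4} + {E2, B2, Z5, M2}: 32 + 46 = 78
  {E2} + {R4, B2, Z5, M2}: 36 + 52 = 88
  {R4, E2} + {B2, Z5, M2}: 58 + 40 = 98
  {B2} + {R4, E2, Z5, M2}: 10 + 58 = 68
  {R4, B2} + {E2, Z5, M2}: 40 + 46 = 86
  {E2, B2} + {R4, Z5, M2}: 36 + 52 = 88
  … (15 splits in total)
Best: vehicle 1 00 → B2 → 00 = 10; vehicle 2 00 → E2 → M2 → R4 → Z5 → 00 = 58; combined 68.

Minimum combined distance: 68.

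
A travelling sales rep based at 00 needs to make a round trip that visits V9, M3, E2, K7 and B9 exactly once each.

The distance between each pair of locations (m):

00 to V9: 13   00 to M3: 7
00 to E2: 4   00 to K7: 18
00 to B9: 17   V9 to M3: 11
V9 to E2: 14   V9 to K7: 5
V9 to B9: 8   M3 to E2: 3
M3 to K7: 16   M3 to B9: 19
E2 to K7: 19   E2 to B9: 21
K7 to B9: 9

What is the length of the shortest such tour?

There are 60 distinct closed tours to check (reversals are equivalent).
00 - V9 - M3 - E2 - K7 - B9 - 00: 13+11+3+19+9+17 = 72
00 - V9 - M3 - E2 - B9 - K7 - 00: 13+11+3+21+9+18 = 75
00 - V9 - M3 - K7 - E2 - B9 - 00: 13+11+16+19+21+17 = 97
00 - V9 - M3 - K7 - B9 - E2 - 00: 13+11+16+9+21+4 = 74
00 - V9 - M3 - B9 - E2 - K7 - 00: 13+11+19+21+19+18 = 101
00 - V9 - M3 - B9 - K7 - E2 - 00: 13+11+19+9+19+4 = 75
00 - V9 - E2 - M3 - K7 - B9 - 00: 13+14+3+16+9+17 = 72
00 - V9 - E2 - M3 - B9 - K7 - 00: 13+14+3+19+9+18 = 76
00 - V9 - E2 - K7 - M3 - B9 - 00: 13+14+19+16+19+17 = 98
00 - V9 - E2 - K7 - B9 - M3 - 00: 13+14+19+9+19+7 = 81
00 - V9 - E2 - B9 - M3 - K7 - 00: 13+14+21+19+16+18 = 101
00 - V9 - E2 - B9 - K7 - M3 - 00: 13+14+21+9+16+7 = 80
00 - V9 - K7 - M3 - E2 - B9 - 00: 13+5+16+3+21+17 = 75
00 - V9 - K7 - M3 - B9 - E2 - 00: 13+5+16+19+21+4 = 78
… (46 more)
00 - E2 - M3 - V9 - K7 - B9 - 00: 4+3+11+5+9+17 = 49  ← best
The minimum is 49.
One optimal route: 00 → E2 → M3 → V9 → K7 → B9 → 00 (or its reverse).

49 m — the shortest possible round trip.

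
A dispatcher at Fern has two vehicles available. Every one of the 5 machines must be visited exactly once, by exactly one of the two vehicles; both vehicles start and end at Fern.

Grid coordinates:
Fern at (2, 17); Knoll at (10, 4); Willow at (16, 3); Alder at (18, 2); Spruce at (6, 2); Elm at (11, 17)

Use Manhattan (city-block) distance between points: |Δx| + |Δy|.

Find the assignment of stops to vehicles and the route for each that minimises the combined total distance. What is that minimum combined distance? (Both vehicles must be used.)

80 — the smallest possible combined total.

There are 2^4 − 1 = 15 ways to divide the 5 stops into two non-empty groups. For each, the best each vehicle can do is its own shortest tour through its group:
  {Knoll} + {Willow, Alder, Spruce, Elm}: 42 + 62 = 104
  {Willow} + {Knoll, Alder, Spruce, Elm}: 56 + 64 = 120
  {Knoll, Willow} + {Alder, Spruce, Elm}: 56 + 62 = 118
  {Alder} + {Knoll, Willow, Spruce, Elm}: 62 + 60 = 122
  {Knoll, Alder} + {Willow, Spruce, Elm}: 62 + 58 = 120
  {Willow, Alder} + {Knoll, Spruce, Elm}: 62 + 48 = 110
  … (15 splits in total)
  {Knoll, Willow, Alder, Spruce} + {Elm}: 62 + 18 = 80  ← best
Best: vehicle 1 Fern → Knoll → Willow → Alder → Spruce → Fern = 62; vehicle 2 Fern → Elm → Fern = 18; combined 80.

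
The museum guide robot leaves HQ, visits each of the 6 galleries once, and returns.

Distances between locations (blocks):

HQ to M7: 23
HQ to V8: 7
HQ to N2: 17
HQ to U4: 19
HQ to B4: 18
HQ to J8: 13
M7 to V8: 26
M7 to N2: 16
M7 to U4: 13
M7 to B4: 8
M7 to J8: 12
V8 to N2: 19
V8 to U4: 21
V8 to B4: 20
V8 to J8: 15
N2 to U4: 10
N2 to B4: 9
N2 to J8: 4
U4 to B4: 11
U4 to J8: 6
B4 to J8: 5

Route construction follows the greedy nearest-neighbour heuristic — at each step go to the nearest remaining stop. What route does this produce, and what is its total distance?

Total distance 75 blocks via the nearest-neighbour route HQ → V8 → J8 → N2 → B4 → M7 → U4 → HQ.

At HQ the remaining stops are V8 7, J8 13, N2 17, B4 18, U4 19, M7 23; go to V8.
At V8 the remaining stops are J8 15, N2 19, B4 20, U4 21, M7 26; go to J8.
At J8 the remaining stops are N2 4, B4 5, U4 6, M7 12; go to N2.
At N2 the remaining stops are B4 9, U4 10, M7 16; go to B4.
At B4 the remaining stops are M7 8, U4 11; go to M7.
At M7 the remaining stops are U4 13; go to U4.
Return U4→HQ: 19.
Total = 7 + 15 + 4 + 9 + 8 + 13 + 19 = 75.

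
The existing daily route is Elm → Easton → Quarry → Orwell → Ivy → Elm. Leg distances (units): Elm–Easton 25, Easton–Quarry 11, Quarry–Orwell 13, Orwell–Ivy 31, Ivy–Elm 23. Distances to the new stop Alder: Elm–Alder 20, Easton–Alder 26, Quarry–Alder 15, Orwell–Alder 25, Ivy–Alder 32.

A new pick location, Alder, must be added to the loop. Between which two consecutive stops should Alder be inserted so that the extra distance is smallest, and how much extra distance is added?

Insertion cost between consecutive stops i–j is d(i,Alder) + d(Alder,j) − d(i,j):
  between Elm and Easton: 20 + 26 − 25 = 21
  between Easton and Quarry: 26 + 15 − 11 = 30
  between Quarry and Orwell: 15 + 25 − 13 = 27
  between Orwell and Ivy: 25 + 32 − 31 = 26
  between Ivy and Elm: 32 + 20 − 23 = 29
Cheapest insertion is between Elm and Easton, adding 21.
New total = 103 + 21 = 124.

Minimum extra distance: 21, inserting Alder between Elm and Easton.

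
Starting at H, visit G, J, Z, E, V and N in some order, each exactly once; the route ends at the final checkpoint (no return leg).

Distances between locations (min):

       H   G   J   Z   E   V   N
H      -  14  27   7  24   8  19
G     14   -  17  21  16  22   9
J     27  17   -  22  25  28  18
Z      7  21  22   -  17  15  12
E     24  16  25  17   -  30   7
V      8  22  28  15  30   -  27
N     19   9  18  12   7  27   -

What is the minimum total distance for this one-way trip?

There are 6! = 720 possible orderings.
H → G → J → Z → E → V → N: 14+17+22+17+30+27 = 127
H → G → J → Z → E → N → V: 14+17+22+17+7+27 = 104
H → G → J → Z → V → E → N: 14+17+22+15+30+7 = 105
H → G → J → Z → V → N → E: 14+17+22+15+27+7 = 102
H → G → J → Z → N → E → V: 14+17+22+12+7+30 = 102
H → G → J → Z → N → V → E: 14+17+22+12+27+30 = 122
H → G → J → E → Z → V → N: 14+17+25+17+15+27 = 115
H → G → J → E → Z → N → V: 14+17+25+17+12+27 = 112
… (712 more)
H → V → Z → E → N → G → J: 8+15+17+7+9+17 = 73  ← best
The minimum is 73.
One shortest path: H → V → Z → E → N → G → J.

Shortest open route: 73 min.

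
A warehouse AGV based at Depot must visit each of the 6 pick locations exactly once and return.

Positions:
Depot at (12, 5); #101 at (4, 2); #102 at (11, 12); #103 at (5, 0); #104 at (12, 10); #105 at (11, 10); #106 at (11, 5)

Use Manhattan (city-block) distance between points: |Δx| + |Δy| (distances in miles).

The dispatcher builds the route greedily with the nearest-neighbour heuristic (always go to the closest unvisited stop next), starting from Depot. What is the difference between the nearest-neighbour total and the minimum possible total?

Depot: #106=1, #104=5, #105=6, #102=8, #101=11, #103=12 ⇒ #106
#106: #105=5, #104=6, #102=7, #101=10, #103=11 ⇒ #105
#105: #104=1, #102=2, #101=15, #103=16 ⇒ #104
#104: #102=3, #101=16, #103=17 ⇒ #102
#102: #101=17, #103=18 ⇒ #101
#101: #103=3 ⇒ #103
NN route Depot → #106 → #105 → #104 → #102 → #101 → #103 → Depot costs 42.
Optimal: Depot → #101 → #103 → #106 → #102 → #105 → #104 → Depot costs 40 (by enumerating all 360 distinct tours).
Excess = 42 − 40 = 2.

2 miles longer than the optimal tour.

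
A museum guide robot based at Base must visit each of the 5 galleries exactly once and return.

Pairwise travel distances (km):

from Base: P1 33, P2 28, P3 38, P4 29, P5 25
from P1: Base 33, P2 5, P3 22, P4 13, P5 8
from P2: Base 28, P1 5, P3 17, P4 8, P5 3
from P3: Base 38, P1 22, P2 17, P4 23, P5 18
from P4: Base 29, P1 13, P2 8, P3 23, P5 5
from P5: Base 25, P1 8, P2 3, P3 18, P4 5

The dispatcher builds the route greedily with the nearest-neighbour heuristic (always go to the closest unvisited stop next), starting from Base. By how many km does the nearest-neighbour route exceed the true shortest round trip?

From Base: P5=25, P2=28, P4=29, P1=33, P3=38 → choose P5 (25).
From P5: P2=3, P4=5, P1=8, P3=18 → choose P2 (3).
From P2: P1=5, P4=8, P3=17 → choose P1 (5).
From P1: P4=13, P3=22 → choose P4 (13).
From P4: P3=23 → choose P3 (23).
NN route Base → P5 → P2 → P1 → P4 → P3 → Base costs 107.
Optimal: Base → P3 → P1 → P2 → P5 → P4 → Base costs 102 (by enumerating all 60 distinct tours).
Excess = 107 − 102 = 5.

5 km longer than the optimal tour.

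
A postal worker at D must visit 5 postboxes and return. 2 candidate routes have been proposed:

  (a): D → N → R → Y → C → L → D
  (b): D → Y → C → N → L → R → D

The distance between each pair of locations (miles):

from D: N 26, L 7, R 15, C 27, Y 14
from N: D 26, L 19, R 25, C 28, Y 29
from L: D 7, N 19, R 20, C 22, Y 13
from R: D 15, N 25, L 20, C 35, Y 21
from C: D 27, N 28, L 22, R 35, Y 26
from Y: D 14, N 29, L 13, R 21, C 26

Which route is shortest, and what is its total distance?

Shortest is (b), total 122 miles.

(a): 26 + 25 + 21 + 26 + 22 + 7 = 127
(b): 14 + 26 + 28 + 19 + 20 + 15 = 122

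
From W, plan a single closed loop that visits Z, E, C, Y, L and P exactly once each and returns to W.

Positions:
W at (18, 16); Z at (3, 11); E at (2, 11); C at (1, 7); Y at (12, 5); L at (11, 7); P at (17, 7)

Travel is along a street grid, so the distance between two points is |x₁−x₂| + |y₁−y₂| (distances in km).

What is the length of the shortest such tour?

Shortest round trip = 56 km.

W - Z - E - C - Y - L - P - W: 20+1+5+13+3+6+10 = 58
W - Z - E - C - Y - P - L - W: 20+1+5+13+7+6+16 = 68
W - Z - E - C - L - Y - P - W: 20+1+5+10+3+7+10 = 56
W - Z - E - C - L - P - Y - W: 20+1+5+10+6+7+17 = 66
W - Z - E - C - P - Y - L - W: 20+1+5+16+7+3+16 = 68
W - Z - E - C - P - L - Y - W: 20+1+5+16+6+3+17 = 68
W - Z - E - Y - C - L - P - W: 20+1+16+13+10+6+10 = 76
W - Z - E - Y - C - P - L - W: 20+1+16+13+16+6+16 = 88
… (352 more)
The minimum is 56.
One optimal route: W → Z → E → C → L → Y → P → W (or its reverse).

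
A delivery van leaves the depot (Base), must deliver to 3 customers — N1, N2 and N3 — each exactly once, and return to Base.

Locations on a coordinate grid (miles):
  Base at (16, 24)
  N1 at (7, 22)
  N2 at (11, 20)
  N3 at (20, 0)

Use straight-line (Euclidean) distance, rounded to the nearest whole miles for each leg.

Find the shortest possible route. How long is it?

Shortest round trip = 59 miles.

There are 3 distinct closed tours to check (reversals are equivalent).
Base - N1 - N2 - N3 - Base: 9+4+22+24 = 59
Base - N1 - N3 - N2 - Base: 9+26+22+6 = 63
Base - N2 - N1 - N3 - Base: 6+4+26+24 = 60
The minimum is 59.
One optimal route: Base → N1 → N2 → N3 → Base (or its reverse).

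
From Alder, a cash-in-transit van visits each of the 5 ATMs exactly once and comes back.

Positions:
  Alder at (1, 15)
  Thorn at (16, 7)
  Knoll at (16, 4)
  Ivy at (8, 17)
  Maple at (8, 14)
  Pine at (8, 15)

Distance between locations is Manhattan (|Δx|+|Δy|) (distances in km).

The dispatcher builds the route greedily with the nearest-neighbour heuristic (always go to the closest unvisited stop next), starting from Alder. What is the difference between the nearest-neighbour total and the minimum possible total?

Alder: Pine=7, Maple=8, Ivy=9, Thorn=23, Knoll=26 ⇒ Pine
Pine: Maple=1, Ivy=2, Thorn=16, Knoll=19 ⇒ Maple
Maple: Ivy=3, Thorn=15, Knoll=18 ⇒ Ivy
Ivy: Thorn=18, Knoll=21 ⇒ Thorn
Thorn: Knoll=3 ⇒ Knoll
NN route Alder → Pine → Maple → Ivy → Thorn → Knoll → Alder costs 58.
Optimal: Alder → Thorn → Knoll → Maple → Ivy → Pine → Alder costs 56 (by enumerating all 60 distinct tours).
Excess = 58 − 56 = 2.

2 km longer than the optimal tour.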